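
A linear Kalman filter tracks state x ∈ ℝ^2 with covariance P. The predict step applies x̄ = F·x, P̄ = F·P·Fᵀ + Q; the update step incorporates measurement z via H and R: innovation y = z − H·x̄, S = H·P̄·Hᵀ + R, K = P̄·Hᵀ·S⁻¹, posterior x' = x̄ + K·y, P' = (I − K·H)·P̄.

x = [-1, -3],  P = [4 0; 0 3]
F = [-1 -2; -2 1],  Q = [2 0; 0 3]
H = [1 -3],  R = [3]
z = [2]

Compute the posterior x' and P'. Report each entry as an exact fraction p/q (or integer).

x' = [451/69, 305/207]
P' = [398/23 394/69; 394/69 458/207]

x̄ = F·x = [7, -1]
P̄ = F·P·Fᵀ + Q = [18 2; 2 22]
y = z − H·x̄ = [-8]
S = H·P̄·Hᵀ + R = [207]
K = P̄·Hᵀ·S⁻¹ = [4/69; -64/207]
x' = x̄ + K·y = [451/69, 305/207]
P' = (I − K·H)·P̄ = [398/23 394/69; 394/69 458/207]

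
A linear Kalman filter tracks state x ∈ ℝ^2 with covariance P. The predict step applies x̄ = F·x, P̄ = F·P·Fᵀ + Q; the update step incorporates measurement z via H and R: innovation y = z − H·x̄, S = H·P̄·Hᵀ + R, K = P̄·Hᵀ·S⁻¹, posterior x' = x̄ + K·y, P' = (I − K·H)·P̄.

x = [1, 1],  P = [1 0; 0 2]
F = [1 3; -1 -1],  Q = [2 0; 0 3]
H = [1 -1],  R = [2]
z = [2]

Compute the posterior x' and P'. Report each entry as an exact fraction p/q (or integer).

x' = [60/43, -34/43]
P' = [119/43 63/43; 63/43 89/43]

x̄ = F·x = [4, -2]
P̄ = F·P·Fᵀ + Q = [21 -7; -7 6]
y = z − H·x̄ = [-4]
S = H·P̄·Hᵀ + R = [43]
K = P̄·Hᵀ·S⁻¹ = [28/43; -13/43]
x' = x̄ + K·y = [60/43, -34/43]
P' = (I − K·H)·P̄ = [119/43 63/43; 63/43 89/43]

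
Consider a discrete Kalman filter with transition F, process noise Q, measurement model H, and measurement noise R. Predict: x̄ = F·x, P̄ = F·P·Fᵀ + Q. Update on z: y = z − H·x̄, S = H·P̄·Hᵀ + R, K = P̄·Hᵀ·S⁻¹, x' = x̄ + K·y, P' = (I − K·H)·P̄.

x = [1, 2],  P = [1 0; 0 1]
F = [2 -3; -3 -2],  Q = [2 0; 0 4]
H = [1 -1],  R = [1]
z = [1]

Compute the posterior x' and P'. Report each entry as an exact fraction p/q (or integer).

x̄ = F·x = [-4, -7]
P̄ = F·P·Fᵀ + Q = [15 0; 0 17]
y = z − H·x̄ = [-2]
S = H·P̄·Hᵀ + R = [33]
K = P̄·Hᵀ·S⁻¹ = [5/11; -17/33]
x' = x̄ + K·y = [-54/11, -197/33]
P' = (I − K·H)·P̄ = [90/11 85/11; 85/11 272/33]

x' = [-54/11, -197/33]
P' = [90/11 85/11; 85/11 272/33]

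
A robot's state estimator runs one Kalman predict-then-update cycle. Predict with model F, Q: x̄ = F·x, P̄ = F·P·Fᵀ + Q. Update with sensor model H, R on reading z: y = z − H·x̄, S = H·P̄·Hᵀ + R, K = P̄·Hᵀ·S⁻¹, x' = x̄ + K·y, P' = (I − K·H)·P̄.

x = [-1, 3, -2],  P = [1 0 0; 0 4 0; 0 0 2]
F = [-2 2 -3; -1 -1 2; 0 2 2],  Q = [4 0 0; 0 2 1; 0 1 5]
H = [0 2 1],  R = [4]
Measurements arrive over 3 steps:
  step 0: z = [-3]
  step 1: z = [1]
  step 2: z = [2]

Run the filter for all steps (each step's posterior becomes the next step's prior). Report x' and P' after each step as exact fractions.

step 0: x' = [1134/97, -365/97, 411/97], P' = [3050/97 -754/97 1380/97; -754/97 494/97 -864/97; 1380/97 -864/97 1852/97]
step 1: x' = [-2046203/47789, 6656/47789, 4983/6827], P' = [17688512/47789 467004/47789 -154440/6827; 467004/47789 132213/47789 -27098/6827; -154440/6827 -27098/6827 59928/6827]
step 2: x' = [3675565823/112805393, 267345663/112805393, -292256084/112805393], P' = [53658066584/112805393 2935847340/112805393 -5609513272/112805393; 2935847340/112805393 488269758/112805393 -762408136/112805393; -5609513272/112805393 -762408136/112805393 1547010460/112805393]

step 0: x̄ = F·x = [14, -6, 2]
step 0: P̄ = F·P·Fᵀ + Q = [42 -18 4; -18 15 1; 4 1 29]
step 0: y = z − H·x̄ = [7]
step 0: S = H·P̄·Hᵀ + R = [97]
step 0: K = P̄·Hᵀ·S⁻¹ = [-32/97; 31/97; 31/97]
step 0: x' = x̄ + K·y = [1134/97, -365/97, 411/97]
step 0: P' = (I − K·H)·P̄ = [3050/97 -754/97 1380/97; -754/97 494/97 -864/97; 1380/97 -864/97 1852/97]
step 1: x̄ = F·x = [-4231/97, 53/97, 92/97]
step 1: P̄ = F·P·Fᵀ + Q = [64192/97 -13428/97 -9912/97; -13428/97 7574/97 3537/97; -9912/97 3537/97 2957/97]
step 1: y = z − H·x̄ = [-101/97]
step 1: S = H·P̄·Hᵀ + R = [47789/97]
step 1: K = P̄·Hᵀ·S⁻¹ = [-36768/47789; 18685/47789; 1433/6827]
step 1: x' = x̄ + K·y = [-2046203/47789, 6656/47789, 4983/6827]
step 1: P' = (I − K·H)·P̄ = [17688512/47789 467004/47789 -154440/6827; 467004/47789 132213/47789 -27098/6827; -154440/6827 -27098/6827 59928/6827]
step 2: x̄ = F·x = [4001075/47789, 2109309/47789, 83074/47789]
step 2: P̄ = F·P·Fᵀ + Q = [60816760/47789 32348900/47789 847552/47789; 32348900/47789 25611359/47789 2310127/47789; 847552/47789 2310127/47789 928293/47789]
step 2: y = z − H·x̄ = [-4206114/47789]
step 2: S = H·P̄·Hᵀ + R = [112805393/47789]
step 2: K = P̄·Hᵀ·S⁻¹ = [65545352/112805393; 53532845/112805393; 5548547/112805393]
step 2: x' = x̄ + K·y = [3675565823/112805393, 267345663/112805393, -292256084/112805393]
step 2: P' = (I − K·H)·P̄ = [53658066584/112805393 2935847340/112805393 -5609513272/112805393; 2935847340/112805393 488269758/112805393 -762408136/112805393; -5609513272/112805393 -762408136/112805393 1547010460/112805393]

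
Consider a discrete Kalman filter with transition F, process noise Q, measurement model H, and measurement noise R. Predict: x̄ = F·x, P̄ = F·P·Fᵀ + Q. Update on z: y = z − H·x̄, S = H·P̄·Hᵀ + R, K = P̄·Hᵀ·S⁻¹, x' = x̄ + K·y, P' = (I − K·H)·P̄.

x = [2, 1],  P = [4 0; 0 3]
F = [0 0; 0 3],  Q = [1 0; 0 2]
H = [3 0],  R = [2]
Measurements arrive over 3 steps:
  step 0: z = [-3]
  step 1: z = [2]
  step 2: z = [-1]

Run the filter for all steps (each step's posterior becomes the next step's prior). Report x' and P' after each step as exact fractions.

step 0: x' = [-9/11, 3], P' = [2/11 0; 0 29]
step 1: x' = [6/11, 9], P' = [2/11 0; 0 263]
step 2: x' = [-3/11, 27], P' = [2/11 0; 0 2369]

step 0: x̄ = F·x = [0, 3]
step 0: P̄ = F·P·Fᵀ + Q = [1 0; 0 29]
step 0: y = z − H·x̄ = [-3]
step 0: S = H·P̄·Hᵀ + R = [11]
step 0: K = P̄·Hᵀ·S⁻¹ = [3/11; 0]
step 0: x' = x̄ + K·y = [-9/11, 3]
step 0: P' = (I − K·H)·P̄ = [2/11 0; 0 29]
step 1: x̄ = F·x = [0, 9]
step 1: P̄ = F·P·Fᵀ + Q = [1 0; 0 263]
step 1: y = z − H·x̄ = [2]
step 1: S = H·P̄·Hᵀ + R = [11]
step 1: K = P̄·Hᵀ·S⁻¹ = [3/11; 0]
step 1: x' = x̄ + K·y = [6/11, 9]
step 1: P' = (I − K·H)·P̄ = [2/11 0; 0 263]
step 2: x̄ = F·x = [0, 27]
step 2: P̄ = F·P·Fᵀ + Q = [1 0; 0 2369]
step 2: y = z − H·x̄ = [-1]
step 2: S = H·P̄·Hᵀ + R = [11]
step 2: K = P̄·Hᵀ·S⁻¹ = [3/11; 0]
step 2: x' = x̄ + K·y = [-3/11, 27]
step 2: P' = (I − K·H)·P̄ = [2/11 0; 0 2369]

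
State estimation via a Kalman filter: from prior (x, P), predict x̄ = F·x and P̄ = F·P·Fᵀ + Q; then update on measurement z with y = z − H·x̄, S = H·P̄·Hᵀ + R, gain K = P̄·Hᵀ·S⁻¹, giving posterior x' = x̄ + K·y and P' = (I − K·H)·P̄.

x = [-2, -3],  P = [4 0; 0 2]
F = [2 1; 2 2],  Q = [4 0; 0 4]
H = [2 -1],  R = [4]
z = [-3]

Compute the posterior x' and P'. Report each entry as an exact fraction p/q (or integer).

x̄ = F·x = [-7, -10]
P̄ = F·P·Fᵀ + Q = [22 20; 20 28]
y = z − H·x̄ = [1]
S = H·P̄·Hᵀ + R = [40]
K = P̄·Hᵀ·S⁻¹ = [3/5; 3/10]
x' = x̄ + K·y = [-32/5, -97/10]
P' = (I − K·H)·P̄ = [38/5 64/5; 64/5 122/5]

x' = [-32/5, -97/10]
P' = [38/5 64/5; 64/5 122/5]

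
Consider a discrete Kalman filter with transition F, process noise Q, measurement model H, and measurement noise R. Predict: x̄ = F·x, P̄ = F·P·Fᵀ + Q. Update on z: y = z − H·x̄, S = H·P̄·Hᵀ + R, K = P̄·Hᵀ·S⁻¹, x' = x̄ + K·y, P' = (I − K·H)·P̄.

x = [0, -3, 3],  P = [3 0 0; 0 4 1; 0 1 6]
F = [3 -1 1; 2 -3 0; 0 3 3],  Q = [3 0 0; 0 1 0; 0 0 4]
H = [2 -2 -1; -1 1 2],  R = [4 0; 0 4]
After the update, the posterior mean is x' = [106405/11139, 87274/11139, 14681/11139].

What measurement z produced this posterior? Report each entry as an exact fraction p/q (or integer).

z = [3, 1]

x̄ = F·x = [6, 9, 0]
P̄ = F·P·Fᵀ + Q = [38 27 6; 27 49 -45; 6 -45 112]
S = H·P̄·Hᵀ + R = [44 -35; -35 281]
K = P̄·Hᵀ·S⁻¹ = [4531/11139 604/11139; -2099/11139 -2957/11139; 3245/11139 7262/11139]
x' − x̄ = [39571/11139, -12977/11139, 14681/11139] = K·y
y = (KᵀK)⁻¹·Kᵀ·(x' − x̄) = [9, -2]
z = y + H·x̄ = [9, -2] + [-6, 3] = [3, 1]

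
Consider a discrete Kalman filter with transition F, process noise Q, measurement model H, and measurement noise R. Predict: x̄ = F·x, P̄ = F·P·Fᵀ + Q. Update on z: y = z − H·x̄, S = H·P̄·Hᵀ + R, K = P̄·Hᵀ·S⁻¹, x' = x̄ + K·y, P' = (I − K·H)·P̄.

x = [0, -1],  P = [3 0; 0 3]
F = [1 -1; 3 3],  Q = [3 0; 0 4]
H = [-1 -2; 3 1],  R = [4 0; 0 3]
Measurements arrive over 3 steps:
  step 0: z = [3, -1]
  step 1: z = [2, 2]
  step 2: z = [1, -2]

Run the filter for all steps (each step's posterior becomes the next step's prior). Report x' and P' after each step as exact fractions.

step 0: x' = [3847/14341, -24289/14341], P' = [8460/14341 -9396/14341; -9396/14341 21054/14341]
step 1: x' = [36482498/26843413, -52109854/26843413], P' = [15180972/26843413 -16299036/26843413; -16299036/26843413 36178590/26843413]
step 2: x' = [-11413412661/47509222501, -27978100016/47509222501], P' = [26690772396/47509222501 -28562446908/47509222501; -28562446908/47509222501 63562212174/47509222501]

step 0: x̄ = F·x = [1, -3]
step 0: P̄ = F·P·Fᵀ + Q = [9 0; 0 58]
step 0: y = z − H·x̄ = [-2, -1]
step 0: S = H·P̄·Hᵀ + R = [245 -143; -143 142]
step 0: K = P̄·Hᵀ·S⁻¹ = [2583/14341 5328/14341; -8178/14341 -2378/14341]
step 0: x' = x̄ + K·y = [3847/14341, -24289/14341]
step 0: P' = (I − K·H)·P̄ = [8460/14341 -9396/14341; -9396/14341 21054/14341]
step 1: x̄ = F·x = [28136/14341, -61326/14341]
step 1: P̄ = F·P·Fᵀ + Q = [91329/14341 -37782/14341; -37782/14341 153862/14341]
step 1: y = z − H·x̄ = [-65834/14341, 5600/14341]
step 1: S = H·P̄·Hᵀ + R = [613013/14341 -317237/14341; -317237/14341 792154/14341]
step 1: K = P̄·Hᵀ·S⁻¹ = [4354275/26843413 9747960/26843413; -14014536/26843413 -4239506/26843413]
step 1: x' = x̄ + K·y = [36482498/26843413, -52109854/26843413]
step 1: P' = (I − K·H)·P̄ = [15180972/26843413 -16299036/26843413; -16299036/26843413 36178590/26843413]
step 2: x̄ = F·x = [88592352/26843413, -46882068/26843413]
step 2: P̄ = F·P·Fᵀ + Q = [164487873/26843413 -62992854/26843413; -62992854/26843413 276227062/26843413]
step 2: y = z − H·x̄ = [21671629/26843413, -272581814/26843413]
step 2: S = H·P̄·Hᵀ + R = [1124798357/26843413 -604967765/26843413; -604967765/26843413 1459191034/26843413]
step 2: K = P̄·Hᵀ·S⁻¹ = [7608530355/47509222501 17169956760/47509222501; -24640494360/47509222501 -7375042850/47509222501]
step 2: x' = x̄ + K·y = [-11413412661/47509222501, -27978100016/47509222501]
step 2: P' = (I − K·H)·P̄ = [26690772396/47509222501 -28562446908/47509222501; -28562446908/47509222501 63562212174/47509222501]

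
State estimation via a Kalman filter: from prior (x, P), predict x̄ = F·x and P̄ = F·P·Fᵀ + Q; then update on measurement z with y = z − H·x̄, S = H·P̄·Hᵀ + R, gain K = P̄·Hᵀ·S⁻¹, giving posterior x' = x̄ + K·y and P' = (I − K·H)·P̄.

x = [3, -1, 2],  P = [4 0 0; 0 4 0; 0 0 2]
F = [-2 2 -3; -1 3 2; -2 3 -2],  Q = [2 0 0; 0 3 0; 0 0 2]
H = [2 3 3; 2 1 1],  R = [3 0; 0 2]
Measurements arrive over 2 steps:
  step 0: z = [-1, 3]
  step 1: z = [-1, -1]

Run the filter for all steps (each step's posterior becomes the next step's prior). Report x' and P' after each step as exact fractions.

step 0: x' = [142486/78499, -131552/78499, 22813/78499], P' = [93468/78499 -109236/78499 29820/78499; -109236/78499 301412/78499 -193058/78499; 29820/78499 -193058/78499 174534/78499]
step 1: x' = [-297233009/3285484489, -318880471/469354927, 915196312/3285484489], P' = [3264101004/3285484489 -479504742/469354927 653315010/3285484489; -479504742/469354927 1456933820/469354927 -976392878/469354927; 653315010/3285484489 -976392878/469354927 6636557682/3285484489]

step 0: x̄ = F·x = [-14, -2, -13]
step 0: P̄ = F·P·Fᵀ + Q = [52 20 52; 20 51 36; 52 36 62]
step 0: y = z − H·x̄ = [72, 46]
step 0: S = H·P̄·Hᵀ + R = [2740 1339; 1339 683]
step 0: K = P̄·Hᵀ·S⁻¹ = [-17104/78499 53760/78499; 35530/78499 -55059/78499; 1356/78499 20558/78499]
step 0: x' = x̄ + K·y = [142486/78499, -131552/78499, 22813/78499]
step 0: P' = (I − K·H)·P̄ = [93468/78499 -109236/78499 29820/78499; -109236/78499 301412/78499 -193058/78499; 29820/78499 -193058/78499 174534/78499]
step 1: x̄ = F·x = [-26805/3413, -491516/78499, -725254/78499]
step 1: P̄ = F·P·Fᵀ + Q = [298076/3413 119894/3413 309994/3413; 119894/3413 1959249/78499 3124992/78499; 309994/3413 3124992/78499 7807802/78499]
step 1: y = z − H·x̄ = [4804841/78499, 2371301/78499]
step 1: S = H·P̄·Hᵀ + R = [290460892/78499 154573489/78499; 154573489/78499 83146721/78499]
step 1: K = P̄·Hᵀ·S⁻¹ = [-75307264/469354927 1912491912/3285484489; 160871114/469354927 -239234271/469354927; 33907268/469354927 554218778/3285484489]
step 1: x' = x̄ + K·y = [-297233009/3285484489, -318880471/469354927, 915196312/3285484489]
step 1: P' = (I − K·H)·P̄ = [3264101004/3285484489 -479504742/469354927 653315010/3285484489; -479504742/469354927 1456933820/469354927 -976392878/469354927; 653315010/3285484489 -976392878/469354927 6636557682/3285484489]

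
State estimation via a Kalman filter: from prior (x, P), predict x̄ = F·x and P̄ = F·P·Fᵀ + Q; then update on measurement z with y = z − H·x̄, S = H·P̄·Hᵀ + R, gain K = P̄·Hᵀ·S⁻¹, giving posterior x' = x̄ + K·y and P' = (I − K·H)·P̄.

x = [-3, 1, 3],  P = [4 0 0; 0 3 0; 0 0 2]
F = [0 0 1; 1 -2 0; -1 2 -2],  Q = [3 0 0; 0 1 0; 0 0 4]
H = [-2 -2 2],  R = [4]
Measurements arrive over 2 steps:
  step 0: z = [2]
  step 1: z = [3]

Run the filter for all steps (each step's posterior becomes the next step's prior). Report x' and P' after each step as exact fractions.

step 0: x' = [3, -5, -1], P' = [374/91 -297/91 68/91; -297/91 458/91 128/91; 68/91 128/91 244/91]
step 1: x' = [-59491/28670, 12655/5734, 4233/2867], P' = [77094/14335 -14653/2867 640/2867; -14653/2867 22150/2867 6234/2867; 640/2867 6234/2867 8334/2867]

step 0: x̄ = F·x = [3, -5, -1]
step 0: P̄ = F·P·Fᵀ + Q = [5 0 -4; 0 17 -16; -4 -16 28]
step 0: y = z − H·x̄ = [0]
step 0: S = H·P̄·Hᵀ + R = [364]
step 0: K = P̄·Hᵀ·S⁻¹ = [-9/182; -33/182; 24/91]
step 0: x' = x̄ + K·y = [3, -5, -1]
step 0: P' = (I − K·H)·P̄ = [374/91 -297/91 68/91; -297/91 458/91 128/91; 68/91 128/91 244/91]
step 1: x̄ = F·x = [-1, 13, -11]
step 1: P̄ = F·P·Fᵀ + Q = [517/91 -188/91 -300/91; -188/91 3485/91 -3018/91; -300/91 -3018/91 3982/91]
step 1: y = z − H·x̄ = [49]
step 1: S = H·P̄·Hᵀ + R = [57340/91]
step 1: K = P̄·Hᵀ·S⁻¹ = [-629/28670; -1263/5734; 730/2867]
step 1: x' = x̄ + K·y = [-59491/28670, 12655/5734, 4233/2867]
step 1: P' = (I − K·H)·P̄ = [77094/14335 -14653/2867 640/2867; -14653/2867 22150/2867 6234/2867; 640/2867 6234/2867 8334/2867]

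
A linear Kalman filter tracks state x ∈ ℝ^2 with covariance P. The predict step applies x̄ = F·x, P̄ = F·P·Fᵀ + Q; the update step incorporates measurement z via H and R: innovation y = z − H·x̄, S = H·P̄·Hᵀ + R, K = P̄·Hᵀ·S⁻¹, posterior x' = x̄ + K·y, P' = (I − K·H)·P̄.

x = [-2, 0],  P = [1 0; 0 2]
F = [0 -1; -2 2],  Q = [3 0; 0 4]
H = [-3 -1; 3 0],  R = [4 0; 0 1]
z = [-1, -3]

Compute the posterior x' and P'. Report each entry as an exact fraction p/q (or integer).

x̄ = F·x = [0, 4]
P̄ = F·P·Fᵀ + Q = [5 -4; -4 16]
y = z − H·x̄ = [3, -3]
S = H·P̄·Hᵀ + R = [41 -33; -33 46]
K = P̄·Hᵀ·S⁻¹ = [-11/797 252/797; -580/797 -624/797]
x' = x̄ + K·y = [-789/797, 3320/797]
P' = (I − K·H)·P̄ = [84/797 -208/797; -208/797 2944/797]

x' = [-789/797, 3320/797]
P' = [84/797 -208/797; -208/797 2944/797]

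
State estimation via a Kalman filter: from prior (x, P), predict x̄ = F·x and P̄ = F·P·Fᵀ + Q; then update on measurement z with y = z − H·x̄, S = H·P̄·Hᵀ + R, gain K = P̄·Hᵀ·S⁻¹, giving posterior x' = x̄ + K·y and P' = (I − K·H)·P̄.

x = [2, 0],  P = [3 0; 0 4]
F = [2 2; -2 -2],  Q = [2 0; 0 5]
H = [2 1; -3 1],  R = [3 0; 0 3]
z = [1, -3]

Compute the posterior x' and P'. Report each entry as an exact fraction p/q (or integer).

x' = [1082/1339, -900/1339]
P' = [1506/6695 366/6695; 366/6695 8331/6695]

x̄ = F·x = [4, -4]
P̄ = F·P·Fᵀ + Q = [30 -28; -28 33]
y = z − H·x̄ = [-3, 13]
S = H·P̄·Hᵀ + R = [44 -119; -119 474]
K = P̄·Hᵀ·S⁻¹ = [1126/6695 -1384/6695; 3021/6695 2411/6695]
x' = x̄ + K·y = [1082/1339, -900/1339]
P' = (I − K·H)·P̄ = [1506/6695 366/6695; 366/6695 8331/6695]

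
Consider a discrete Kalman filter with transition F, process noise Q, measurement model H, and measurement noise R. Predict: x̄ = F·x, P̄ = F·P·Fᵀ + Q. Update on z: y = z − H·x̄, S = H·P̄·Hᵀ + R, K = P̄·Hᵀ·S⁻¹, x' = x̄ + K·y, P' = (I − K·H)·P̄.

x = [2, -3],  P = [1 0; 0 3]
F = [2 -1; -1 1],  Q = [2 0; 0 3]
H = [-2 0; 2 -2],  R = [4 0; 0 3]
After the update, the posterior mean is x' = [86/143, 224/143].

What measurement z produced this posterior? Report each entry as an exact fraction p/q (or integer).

x̄ = F·x = [7, -5]
P̄ = F·P·Fᵀ + Q = [9 -5; -5 7]
S = H·P̄·Hᵀ + R = [40 -56; -56 107]
K = P̄·Hᵀ·S⁻¹ = [-179/572 14/143; -137/572 -50/143]
x' − x̄ = [-915/143, 939/143] = K·y
y = (KᵀK)⁻¹·Kᵀ·(x' − x̄) = [12, -27]
z = y + H·x̄ = [12, -27] + [-14, 24] = [-2, -3]

z = [-2, -3]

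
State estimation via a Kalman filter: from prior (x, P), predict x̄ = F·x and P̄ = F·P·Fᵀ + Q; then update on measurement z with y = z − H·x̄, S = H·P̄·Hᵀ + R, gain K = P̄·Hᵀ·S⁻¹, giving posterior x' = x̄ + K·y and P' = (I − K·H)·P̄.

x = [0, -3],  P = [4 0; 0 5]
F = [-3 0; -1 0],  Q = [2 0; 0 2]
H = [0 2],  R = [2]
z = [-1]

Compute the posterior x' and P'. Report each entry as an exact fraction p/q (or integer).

x̄ = F·x = [0, 0]
P̄ = F·P·Fᵀ + Q = [38 12; 12 6]
y = z − H·x̄ = [-1]
S = H·P̄·Hᵀ + R = [26]
K = P̄·Hᵀ·S⁻¹ = [12/13; 6/13]
x' = x̄ + K·y = [-12/13, -6/13]
P' = (I − K·H)·P̄ = [206/13 12/13; 12/13 6/13]

x' = [-12/13, -6/13]
P' = [206/13 12/13; 12/13 6/13]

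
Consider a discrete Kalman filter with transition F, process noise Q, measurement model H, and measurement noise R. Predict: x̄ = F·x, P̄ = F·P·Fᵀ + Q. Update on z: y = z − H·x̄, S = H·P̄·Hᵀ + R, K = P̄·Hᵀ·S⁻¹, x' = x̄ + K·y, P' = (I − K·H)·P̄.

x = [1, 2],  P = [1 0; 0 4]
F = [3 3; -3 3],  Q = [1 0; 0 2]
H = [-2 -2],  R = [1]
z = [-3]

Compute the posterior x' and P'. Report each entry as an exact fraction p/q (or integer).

x' = [2235/589, -1341/589]
P' = [5778/589 -5705/589; -5705/589 5779/589]

x̄ = F·x = [9, 3]
P̄ = F·P·Fᵀ + Q = [46 27; 27 47]
y = z − H·x̄ = [21]
S = H·P̄·Hᵀ + R = [589]
K = P̄·Hᵀ·S⁻¹ = [-146/589; -148/589]
x' = x̄ + K·y = [2235/589, -1341/589]
P' = (I − K·H)·P̄ = [5778/589 -5705/589; -5705/589 5779/589]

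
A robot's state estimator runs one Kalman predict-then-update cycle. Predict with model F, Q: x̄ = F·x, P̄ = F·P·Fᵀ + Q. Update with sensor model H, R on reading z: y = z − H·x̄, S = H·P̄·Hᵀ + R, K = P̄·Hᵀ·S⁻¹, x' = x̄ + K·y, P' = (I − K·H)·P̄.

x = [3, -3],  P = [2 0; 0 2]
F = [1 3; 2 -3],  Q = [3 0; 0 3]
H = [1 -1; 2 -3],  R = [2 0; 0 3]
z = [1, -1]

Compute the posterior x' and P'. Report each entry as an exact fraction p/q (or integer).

x̄ = F·x = [-6, 15]
P̄ = F·P·Fᵀ + Q = [23 -14; -14 29]
y = z − H·x̄ = [22, 56]
S = H·P̄·Hᵀ + R = [82 203; 203 524]
K = P̄·Hᵀ·S⁻¹ = [1524/1759 -295/1759; 813/1759 -701/1759]
x' = x̄ + K·y = [6454/1759, 5015/1759]
P' = (I − K·H)·P̄ = [10029/1759 6981/1759; 6981/1759 5355/1759]

x' = [6454/1759, 5015/1759]
P' = [10029/1759 6981/1759; 6981/1759 5355/1759]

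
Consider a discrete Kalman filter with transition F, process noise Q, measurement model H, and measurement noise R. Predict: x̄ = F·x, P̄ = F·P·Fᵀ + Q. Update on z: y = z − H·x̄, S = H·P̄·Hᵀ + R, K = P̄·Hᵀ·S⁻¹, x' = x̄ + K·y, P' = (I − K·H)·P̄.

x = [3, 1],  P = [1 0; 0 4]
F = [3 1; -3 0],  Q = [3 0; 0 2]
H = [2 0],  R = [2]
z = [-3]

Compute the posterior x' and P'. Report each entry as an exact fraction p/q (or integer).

x̄ = F·x = [10, -9]
P̄ = F·P·Fᵀ + Q = [16 -9; -9 11]
y = z − H·x̄ = [-23]
S = H·P̄·Hᵀ + R = [66]
K = P̄·Hᵀ·S⁻¹ = [16/33; -3/11]
x' = x̄ + K·y = [-38/33, -30/11]
P' = (I − K·H)·P̄ = [16/33 -3/11; -3/11 67/11]

x' = [-38/33, -30/11]
P' = [16/33 -3/11; -3/11 67/11]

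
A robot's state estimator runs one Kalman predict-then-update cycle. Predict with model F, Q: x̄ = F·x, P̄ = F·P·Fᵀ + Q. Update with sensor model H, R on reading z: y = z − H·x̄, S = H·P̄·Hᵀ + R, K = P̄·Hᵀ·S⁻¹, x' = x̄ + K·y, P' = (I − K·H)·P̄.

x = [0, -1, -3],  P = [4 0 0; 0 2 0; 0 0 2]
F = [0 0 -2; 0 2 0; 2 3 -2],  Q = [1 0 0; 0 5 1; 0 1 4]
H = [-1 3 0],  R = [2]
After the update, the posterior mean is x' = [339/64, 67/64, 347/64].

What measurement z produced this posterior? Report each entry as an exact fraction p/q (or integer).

x̄ = F·x = [6, -2, 3]
P̄ = F·P·Fᵀ + Q = [9 0 8; 0 13 13; 8 13 46]
S = H·P̄·Hᵀ + R = [128]
K = P̄·Hᵀ·S⁻¹ = [-9/128; 39/128; 31/128]
x' − x̄ = [-45/64, 195/64, 155/64] = K·y
y = (KᵀK)⁻¹·Kᵀ·(x' − x̄) = [10]
z = y + H·x̄ = [10] + [-12] = [-2]

z = [-2]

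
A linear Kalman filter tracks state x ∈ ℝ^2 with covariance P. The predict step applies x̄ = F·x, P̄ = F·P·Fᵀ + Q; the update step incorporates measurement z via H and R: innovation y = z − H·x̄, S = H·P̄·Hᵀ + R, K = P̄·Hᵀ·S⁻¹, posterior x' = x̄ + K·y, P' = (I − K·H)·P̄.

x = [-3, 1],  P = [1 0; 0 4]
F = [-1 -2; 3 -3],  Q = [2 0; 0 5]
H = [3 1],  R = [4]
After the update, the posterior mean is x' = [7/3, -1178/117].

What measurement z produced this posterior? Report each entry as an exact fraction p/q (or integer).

x̄ = F·x = [1, -12]
P̄ = F·P·Fᵀ + Q = [19 21; 21 50]
S = H·P̄·Hᵀ + R = [351]
K = P̄·Hᵀ·S⁻¹ = [2/9; 113/351]
x' − x̄ = [4/3, 226/117] = K·y
y = (KᵀK)⁻¹·Kᵀ·(x' − x̄) = [6]
z = y + H·x̄ = [6] + [-9] = [-3]

z = [-3]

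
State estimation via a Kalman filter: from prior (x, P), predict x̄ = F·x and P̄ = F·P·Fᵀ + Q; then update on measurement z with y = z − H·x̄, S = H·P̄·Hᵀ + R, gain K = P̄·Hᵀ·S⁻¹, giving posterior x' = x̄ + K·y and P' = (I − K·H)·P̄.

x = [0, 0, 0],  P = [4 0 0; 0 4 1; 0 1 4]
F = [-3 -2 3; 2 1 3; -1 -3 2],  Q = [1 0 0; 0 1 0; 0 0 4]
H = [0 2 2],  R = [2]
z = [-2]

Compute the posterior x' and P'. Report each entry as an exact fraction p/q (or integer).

x' = [-96/211, -120/211, -90/211]
P' = [11639/211 -5549/211 5597/211; -5549/211 6093/211 -6033/211; 5597/211 -6033/211 6078/211]

x̄ = F·x = [0, 0, 0]
P̄ = F·P·Fᵀ + Q = [77 1 47; 1 63 -3; 47 -3 48]
y = z − H·x̄ = [-2]
S = H·P̄·Hᵀ + R = [422]
K = P̄·Hᵀ·S⁻¹ = [48/211; 60/211; 45/211]
x' = x̄ + K·y = [-96/211, -120/211, -90/211]
P' = (I − K·H)·P̄ = [11639/211 -5549/211 5597/211; -5549/211 6093/211 -6033/211; 5597/211 -6033/211 6078/211]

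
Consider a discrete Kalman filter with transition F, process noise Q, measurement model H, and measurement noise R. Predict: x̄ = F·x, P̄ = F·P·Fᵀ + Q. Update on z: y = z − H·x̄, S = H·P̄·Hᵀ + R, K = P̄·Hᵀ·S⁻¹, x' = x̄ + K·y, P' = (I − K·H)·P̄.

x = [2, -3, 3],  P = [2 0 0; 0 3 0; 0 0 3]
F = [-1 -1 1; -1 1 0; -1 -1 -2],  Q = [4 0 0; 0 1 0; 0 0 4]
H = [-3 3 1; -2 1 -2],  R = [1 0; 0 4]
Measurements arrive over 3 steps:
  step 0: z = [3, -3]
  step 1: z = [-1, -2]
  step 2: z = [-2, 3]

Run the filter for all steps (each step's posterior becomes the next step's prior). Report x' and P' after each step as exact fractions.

step 0: x̄ = F·x = [4, -5, -5]
step 0: P̄ = F·P·Fᵀ + Q = [12 -1 -1; -1 6 -1; -1 -1 21]
step 0: y = z − H·x̄ = [35, 0]
step 0: S = H·P̄·Hᵀ + R = [202 58; 58 142]
step 0: K = P̄·Hᵀ·S⁻¹ = [-2173/12660 -1163/12660; 113/1266 43/1266; 134/633 -475/1266]
step 0: x' = x̄ + K·y = [-5083/2532, -2375/1266, 1525/633]
step 0: P' = (I − K·H)·P̄ = [38251/12660 4243/1266 -1471/1266; 4243/1266 2453/633 -938/633; -1471/1266 -938/633 1483/1266]
step 1: x̄ = F·x = [5311/844, 111/844, -789/844]
step 1: P̄ = F·P·Fᵀ + Q = [101527/4220 -4953/4220 36347/4220; -4953/4220 5037/4220 -903/4220; 36347/4220 -903/4220 49417/4220]
step 1: y = z − H·x̄ = [15545/844, 7245/844]
step 1: S = H·P̄·Hᵀ + R = [878367/4220 719919/4220; 719919/4220 939893/4220]
step 1: K = P̄·Hᵀ·S⁻¹ = [-30329453/145633947 -6754260/48544649; 2411050/48544649 -981693/48544649; 31066352/145633947 -16837755/48544649]
step 1: x' = x̄ + K·y = [183870503/145633947, 42364766/48544649, 2432053/145633947]
step 1: P' = (I − K·H)·P̄ = [121312628/145633947 39466238/48544649 -21587711/145633947; 39466238/48544649 45232176/48544649 -14886764/48544649; -21587711/145633947 -14886764/48544649 100284095/145633947]
step 2: x̄ = F·x = [-308532748/145633947, -56776205/145633947, -315828907/145633947]
step 2: P̄ = F·P·Fᵀ + Q = [1309122473/145633947 -37456481/145633947 226990391/145633947; -37456481/145633947 165845675/145633947 31761262/145633947; 226990391/145633947 31761262/145633947 1212486740/145633947]
step 2: y = z − H·x̄ = [-730708616/145633947, -755045264/145633947]
step 2: S = H·P̄·Hᵀ + R = [14135675903/145633947 7013561966/145633947; 7013561966/145633947 12673522319/145633947]
step 2: K = P̄·Hᵀ·S⁻¹ = [-26005493495/127480827569 -16888258529/127480827569; 47304450496/892365792983 -13698894903/892365792983; 191663555781/892365792983 -306543182434/892365792983]
step 2: x' = x̄ + K·y = [-52035754188/127480827569, -514218206497/892365792983, -1307601355583/892365792983]
step 2: P' = (I − K·H)·P̄ = [104498613973/127480827569 102346412954/127480827569 -19548890438/127480827569; 102346412954/127480827569 824458920972/892365792983 -276797640386/892365792983; -19548890438/127480827569 -276797640386/892365792983 611529777741/892365792983]

step 0: x' = [-5083/2532, -2375/1266, 1525/633], P' = [38251/12660 4243/1266 -1471/1266; 4243/1266 2453/633 -938/633; -1471/1266 -938/633 1483/1266]
step 1: x' = [183870503/145633947, 42364766/48544649, 2432053/145633947], P' = [121312628/145633947 39466238/48544649 -21587711/145633947; 39466238/48544649 45232176/48544649 -14886764/48544649; -21587711/145633947 -14886764/48544649 100284095/145633947]
step 2: x' = [-52035754188/127480827569, -514218206497/892365792983, -1307601355583/892365792983], P' = [104498613973/127480827569 102346412954/127480827569 -19548890438/127480827569; 102346412954/127480827569 824458920972/892365792983 -276797640386/892365792983; -19548890438/127480827569 -276797640386/892365792983 611529777741/892365792983]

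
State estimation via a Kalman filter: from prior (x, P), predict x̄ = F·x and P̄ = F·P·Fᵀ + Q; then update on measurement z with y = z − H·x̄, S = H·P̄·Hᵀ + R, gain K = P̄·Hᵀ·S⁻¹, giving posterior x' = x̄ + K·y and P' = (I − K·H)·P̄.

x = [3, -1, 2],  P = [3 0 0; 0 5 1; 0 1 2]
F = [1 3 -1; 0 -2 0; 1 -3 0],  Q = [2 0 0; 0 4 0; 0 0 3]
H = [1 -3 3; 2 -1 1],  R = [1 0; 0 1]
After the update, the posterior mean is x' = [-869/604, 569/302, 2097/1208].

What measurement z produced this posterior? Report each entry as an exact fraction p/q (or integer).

x̄ = F·x = [-2, 2, 6]
P̄ = F·P·Fᵀ + Q = [46 -28 -39; -28 24 30; -39 30 51]
S = H·P̄·Hᵀ + R = [116 60; 60 156]
K = P̄·Hᵀ·S⁻¹ = [-59/302 359/604; 15/151 -325/906; 597/1208 -671/1208]
x' − x̄ = [339/604, -35/302, -5151/1208] = K·y
y = (KᵀK)⁻¹·Kᵀ·(x' − x̄) = [-12, -3]
z = y + H·x̄ = [-12, -3] + [10, 0] = [-2, -3]

z = [-2, -3]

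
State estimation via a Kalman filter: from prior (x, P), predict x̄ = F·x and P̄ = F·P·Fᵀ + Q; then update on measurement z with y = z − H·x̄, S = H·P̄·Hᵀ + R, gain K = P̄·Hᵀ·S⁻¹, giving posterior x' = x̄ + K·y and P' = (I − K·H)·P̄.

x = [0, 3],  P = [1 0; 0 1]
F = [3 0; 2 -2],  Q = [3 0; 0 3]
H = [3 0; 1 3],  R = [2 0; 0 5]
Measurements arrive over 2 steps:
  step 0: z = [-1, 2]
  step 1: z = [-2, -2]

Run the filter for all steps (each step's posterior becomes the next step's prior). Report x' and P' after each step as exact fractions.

step 0: x̄ = F·x = [0, -6]
step 0: P̄ = F·P·Fᵀ + Q = [12 6; 6 11]
step 0: y = z − H·x̄ = [-1, 20]
step 0: S = H·P̄·Hᵀ + R = [110 90; 90 152]
step 0: K = P̄·Hᵀ·S⁻¹ = [693/2155 3/431; -387/4310 267/862]
step 0: x' = x̄ + K·y = [-393/2155, 1227/4310]
step 0: P' = (I − K·H)·P̄ = [462/2155 -129/2155; -129/2155 2311/4310]
step 1: x̄ = F·x = [-1179/2155, -2013/2155]
step 1: P̄ = F·P·Fᵀ + Q = [10623/2155 3546/2155; 3546/2155 13967/2155]
step 1: y = z − H·x̄ = [-773/2155, 2908/2155]
step 1: S = H·P̄·Hᵀ + R = [99917/2155 63783/2155; 63783/2155 168377/2155]
step 1: K = P̄·Hᵀ·S⁻¹ = [930375/2959502 21261/2959502; -513945/5919004 1792299/5919004]
step 1: x' = x̄ + K·y = [-1924179/2959502, -2926065/5919004]
step 1: P' = (I − K·H)·P̄ = [310125/1479751 -171315/2959502; -171315/2959502 3101375/5919004]

step 0: x' = [-393/2155, 1227/4310], P' = [462/2155 -129/2155; -129/2155 2311/4310]
step 1: x' = [-1924179/2959502, -2926065/5919004], P' = [310125/1479751 -171315/2959502; -171315/2959502 3101375/5919004]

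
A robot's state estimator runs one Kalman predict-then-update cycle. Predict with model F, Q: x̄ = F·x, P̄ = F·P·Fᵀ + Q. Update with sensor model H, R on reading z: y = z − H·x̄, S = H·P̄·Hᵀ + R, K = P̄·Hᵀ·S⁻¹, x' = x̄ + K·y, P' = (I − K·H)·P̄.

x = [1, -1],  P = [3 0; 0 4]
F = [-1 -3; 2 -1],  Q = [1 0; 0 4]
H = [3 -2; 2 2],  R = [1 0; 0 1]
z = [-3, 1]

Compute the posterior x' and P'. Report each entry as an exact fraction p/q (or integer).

x' = [-30398/77057, 70329/77057]
P' = [6152/77057 1534/77057; 1534/77057 9952/77057]

x̄ = F·x = [2, 3]
P̄ = F·P·Fᵀ + Q = [40 6; 6 20]
y = z − H·x̄ = [-3, -9]
S = H·P̄·Hᵀ + R = [369 172; 172 289]
K = P̄·Hᵀ·S⁻¹ = [15388/77057 15372/77057; -15302/77057 22972/77057]
x' = x̄ + K·y = [-30398/77057, 70329/77057]
P' = (I − K·H)·P̄ = [6152/77057 1534/77057; 1534/77057 9952/77057]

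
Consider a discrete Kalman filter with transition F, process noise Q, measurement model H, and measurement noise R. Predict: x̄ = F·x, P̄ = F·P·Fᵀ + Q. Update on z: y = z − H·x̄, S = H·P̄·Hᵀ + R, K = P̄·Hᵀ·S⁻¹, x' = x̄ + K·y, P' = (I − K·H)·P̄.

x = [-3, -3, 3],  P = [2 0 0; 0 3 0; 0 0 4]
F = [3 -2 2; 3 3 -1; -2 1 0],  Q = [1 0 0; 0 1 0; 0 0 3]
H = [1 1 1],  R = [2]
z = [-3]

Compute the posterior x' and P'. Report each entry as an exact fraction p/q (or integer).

x' = [417/55, -687/55, 81/55]
P' = [2144/55 -1259/55 -843/55; -1259/55 1229/55 108/55; -843/55 108/55 721/55]

x̄ = F·x = [3, -21, 3]
P̄ = F·P·Fᵀ + Q = [47 -8 -18; -8 50 -3; -18 -3 14]
y = z − H·x̄ = [12]
S = H·P̄·Hᵀ + R = [55]
K = P̄·Hᵀ·S⁻¹ = [21/55; 39/55; -7/55]
x' = x̄ + K·y = [417/55, -687/55, 81/55]
P' = (I − K·H)·P̄ = [2144/55 -1259/55 -843/55; -1259/55 1229/55 108/55; -843/55 108/55 721/55]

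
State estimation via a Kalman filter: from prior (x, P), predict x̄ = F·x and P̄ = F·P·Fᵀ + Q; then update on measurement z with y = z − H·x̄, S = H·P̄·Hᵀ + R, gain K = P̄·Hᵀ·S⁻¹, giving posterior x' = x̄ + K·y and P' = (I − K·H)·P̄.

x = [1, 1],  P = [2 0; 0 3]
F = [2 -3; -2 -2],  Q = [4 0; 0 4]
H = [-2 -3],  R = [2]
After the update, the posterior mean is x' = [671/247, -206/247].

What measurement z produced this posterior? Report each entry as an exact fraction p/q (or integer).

x̄ = F·x = [-1, -4]
P̄ = F·P·Fᵀ + Q = [39 10; 10 24]
S = H·P̄·Hᵀ + R = [494]
K = P̄·Hᵀ·S⁻¹ = [-54/247; -46/247]
x' − x̄ = [918/247, 782/247] = K·y
y = (KᵀK)⁻¹·Kᵀ·(x' − x̄) = [-17]
z = y + H·x̄ = [-17] + [14] = [-3]

z = [-3]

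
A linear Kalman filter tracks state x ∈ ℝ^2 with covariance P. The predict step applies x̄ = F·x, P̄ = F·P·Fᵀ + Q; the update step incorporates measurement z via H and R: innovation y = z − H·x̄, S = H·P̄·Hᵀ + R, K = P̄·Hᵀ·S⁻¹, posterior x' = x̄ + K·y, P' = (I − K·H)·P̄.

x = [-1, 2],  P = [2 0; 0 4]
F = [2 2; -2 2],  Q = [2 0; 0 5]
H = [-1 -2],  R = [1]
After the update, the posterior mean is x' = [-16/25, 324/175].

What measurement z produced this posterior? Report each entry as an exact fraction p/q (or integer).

z = [-3]

x̄ = F·x = [2, 6]
P̄ = F·P·Fᵀ + Q = [26 8; 8 29]
S = H·P̄·Hᵀ + R = [175]
K = P̄·Hᵀ·S⁻¹ = [-6/25; -66/175]
x' − x̄ = [-66/25, -726/175] = K·y
y = (KᵀK)⁻¹·Kᵀ·(x' − x̄) = [11]
z = y + H·x̄ = [11] + [-14] = [-3]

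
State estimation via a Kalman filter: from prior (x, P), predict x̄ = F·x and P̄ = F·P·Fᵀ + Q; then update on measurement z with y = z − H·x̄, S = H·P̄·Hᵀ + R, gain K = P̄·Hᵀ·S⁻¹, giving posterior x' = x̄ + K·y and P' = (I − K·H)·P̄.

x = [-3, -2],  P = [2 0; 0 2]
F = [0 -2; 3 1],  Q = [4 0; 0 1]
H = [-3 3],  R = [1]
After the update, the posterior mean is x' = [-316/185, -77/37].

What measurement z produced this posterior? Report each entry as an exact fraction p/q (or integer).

x̄ = F·x = [4, -11]
P̄ = F·P·Fᵀ + Q = [12 -4; -4 21]
S = H·P̄·Hᵀ + R = [370]
K = P̄·Hᵀ·S⁻¹ = [-24/185; 15/74]
x' − x̄ = [-1056/185, 330/37] = K·y
y = (KᵀK)⁻¹·Kᵀ·(x' − x̄) = [44]
z = y + H·x̄ = [44] + [-45] = [-1]

z = [-1]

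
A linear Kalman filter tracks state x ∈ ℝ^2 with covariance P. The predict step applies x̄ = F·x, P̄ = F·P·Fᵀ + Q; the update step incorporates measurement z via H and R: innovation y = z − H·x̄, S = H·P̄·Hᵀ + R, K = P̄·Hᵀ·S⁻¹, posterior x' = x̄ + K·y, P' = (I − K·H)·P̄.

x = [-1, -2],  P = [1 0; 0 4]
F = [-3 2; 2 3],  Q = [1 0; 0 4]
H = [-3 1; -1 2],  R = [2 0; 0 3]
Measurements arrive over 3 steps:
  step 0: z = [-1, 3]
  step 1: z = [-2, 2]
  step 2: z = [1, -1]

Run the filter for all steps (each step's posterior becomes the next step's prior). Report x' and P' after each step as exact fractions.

step 0: x̄ = F·x = [-1, -8]
step 0: P̄ = F·P·Fᵀ + Q = [26 18; 18 44]
step 0: y = z − H·x̄ = [4, 18]
step 0: S = H·P̄·Hᵀ + R = [172 40; 40 133]
step 0: K = P̄·Hᵀ·S⁻¹ = [-2095/5319 1030/5319; -2065/10638 3110/5319]
step 0: x' = x̄ + K·y = [4841/5319, 9298/5319]
step 0: P' = (I − K·H)·P̄ = [2294/5319 2692/5319; 2692/5319 6011/5319]
step 1: x̄ = F·x = [4073/5319, 37576/5319]
step 1: P̄ = F·P·Fᵀ + Q = [17705/5319 8842/5319; 8842/5319 116855/5319]
step 1: y = z − H·x̄ = [-35995/5319, -20147/1773]
step 1: S = H·P̄·Hᵀ + R = [233786/5319 74977/1773; 74977/1773 51746/591]
step 1: K = P̄·Hᵀ·S⁻¹ = [-3875509/10957597 267329/1565371; -1600358/10957597 866253/1565371]
step 1: x' = x̄ + K·y = [13353227/10957597, 19335809/10957597]
step 1: P' = (I − K·H)·P̄ = [4223189/10957597 4918549/10957597; 4918549/10957597 11554931/10957597]
step 2: x̄ = F·x = [-1388063/10957597, 12101983/1565371]
step 2: P̄ = F·P·Fᵀ + Q = [36163434/10957597 2771101/1565371; 2771101/1565371 31962873/1565371]
step 2: y = z − H·x̄ = [-77920473/10957597, -181773422/10957597]
step 2: S = H·P̄·Hᵀ + R = [454739969/10957597 420186575/10957597; 420186575/10957597 886405841/10957597]
step 2: K = P̄·Hᵀ·S⁻¹ = [-7308000035/20673091632 3525625085/20673091632; -3023720155/20673091632 11417248405/20673091632]
step 2: x' = x̄ + K·y = [-9136827223/20673091632, -8071549199/20673091632]
step 2: P' = (I − K·H)·P̄ = [7961775079/20673091632 9269325167/20673091632; 9269325167/20673091632 21760535191/20673091632]

step 0: x' = [4841/5319, 9298/5319], P' = [2294/5319 2692/5319; 2692/5319 6011/5319]
step 1: x' = [13353227/10957597, 19335809/10957597], P' = [4223189/10957597 4918549/10957597; 4918549/10957597 11554931/10957597]
step 2: x' = [-9136827223/20673091632, -8071549199/20673091632], P' = [7961775079/20673091632 9269325167/20673091632; 9269325167/20673091632 21760535191/20673091632]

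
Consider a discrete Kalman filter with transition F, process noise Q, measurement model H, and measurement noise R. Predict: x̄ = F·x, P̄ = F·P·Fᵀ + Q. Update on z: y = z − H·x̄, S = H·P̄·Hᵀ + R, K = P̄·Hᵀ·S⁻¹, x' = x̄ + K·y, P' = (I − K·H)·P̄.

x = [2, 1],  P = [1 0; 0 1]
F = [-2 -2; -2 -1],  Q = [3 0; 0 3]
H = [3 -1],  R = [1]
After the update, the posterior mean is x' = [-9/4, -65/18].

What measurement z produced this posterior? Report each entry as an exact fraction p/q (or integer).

z = [-3]

x̄ = F·x = [-6, -5]
P̄ = F·P·Fᵀ + Q = [11 6; 6 8]
S = H·P̄·Hᵀ + R = [72]
K = P̄·Hᵀ·S⁻¹ = [3/8; 5/36]
x' − x̄ = [15/4, 25/18] = K·y
y = (KᵀK)⁻¹·Kᵀ·(x' − x̄) = [10]
z = y + H·x̄ = [10] + [-13] = [-3]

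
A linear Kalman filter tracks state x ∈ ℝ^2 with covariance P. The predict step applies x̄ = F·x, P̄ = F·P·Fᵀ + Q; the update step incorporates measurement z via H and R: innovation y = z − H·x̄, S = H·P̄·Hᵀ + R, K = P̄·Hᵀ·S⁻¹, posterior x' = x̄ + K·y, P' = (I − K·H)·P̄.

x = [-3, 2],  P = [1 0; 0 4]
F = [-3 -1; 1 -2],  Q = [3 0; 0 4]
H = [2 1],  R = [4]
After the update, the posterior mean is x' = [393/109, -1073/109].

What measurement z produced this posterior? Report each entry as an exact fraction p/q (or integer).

z = [-3]

x̄ = F·x = [7, -7]
P̄ = F·P·Fᵀ + Q = [16 5; 5 21]
S = H·P̄·Hᵀ + R = [109]
K = P̄·Hᵀ·S⁻¹ = [37/109; 31/109]
x' − x̄ = [-370/109, -310/109] = K·y
y = (KᵀK)⁻¹·Kᵀ·(x' − x̄) = [-10]
z = y + H·x̄ = [-10] + [7] = [-3]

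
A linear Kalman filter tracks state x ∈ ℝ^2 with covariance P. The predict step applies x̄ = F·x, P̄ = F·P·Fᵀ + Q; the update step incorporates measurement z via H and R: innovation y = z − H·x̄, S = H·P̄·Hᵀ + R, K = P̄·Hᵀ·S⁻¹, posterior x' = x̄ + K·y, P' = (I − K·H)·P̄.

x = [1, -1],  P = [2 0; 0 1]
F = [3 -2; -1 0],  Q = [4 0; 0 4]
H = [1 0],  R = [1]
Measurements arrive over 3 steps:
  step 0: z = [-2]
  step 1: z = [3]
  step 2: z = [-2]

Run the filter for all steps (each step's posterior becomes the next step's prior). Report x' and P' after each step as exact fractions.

step 0: x' = [-47/27, 5/9], P' = [26/27 -2/9; -2/9 14/3]
step 1: x' = [41/15, 23/27], P' = [34/35 -2/21; -2/21 878/189]
step 2: x' = [-55225/31627, -61519/31627], P' = [30682/31627 -2934/31627; -2934/31627 148122/31627]

step 0: x̄ = F·x = [5, -1]
step 0: P̄ = F·P·Fᵀ + Q = [26 -6; -6 6]
step 0: y = z − H·x̄ = [-7]
step 0: S = H·P̄·Hᵀ + R = [27]
step 0: K = P̄·Hᵀ·S⁻¹ = [26/27; -2/9]
step 0: x' = x̄ + K·y = [-47/27, 5/9]
step 0: P' = (I − K·H)·P̄ = [26/27 -2/9; -2/9 14/3]
step 1: x̄ = F·x = [-19/3, 47/27]
step 1: P̄ = F·P·Fᵀ + Q = [34 -10/3; -10/3 134/27]
step 1: y = z − H·x̄ = [28/3]
step 1: S = H·P̄·Hᵀ + R = [35]
step 1: K = P̄·Hᵀ·S⁻¹ = [34/35; -2/21]
step 1: x' = x̄ + K·y = [41/15, 23/27]
step 1: P' = (I − K·H)·P̄ = [34/35 -2/21; -2/21 878/189]
step 2: x̄ = F·x = [877/135, -41/15]
step 2: P̄ = F·P·Fᵀ + Q = [30682/945 -326/105; -326/105 174/35]
step 2: y = z − H·x̄ = [-1147/135]
step 2: S = H·P̄·Hᵀ + R = [31627/945]
step 2: K = P̄·Hᵀ·S⁻¹ = [30682/31627; -2934/31627]
step 2: x' = x̄ + K·y = [-55225/31627, -61519/31627]
step 2: P' = (I − K·H)·P̄ = [30682/31627 -2934/31627; -2934/31627 148122/31627]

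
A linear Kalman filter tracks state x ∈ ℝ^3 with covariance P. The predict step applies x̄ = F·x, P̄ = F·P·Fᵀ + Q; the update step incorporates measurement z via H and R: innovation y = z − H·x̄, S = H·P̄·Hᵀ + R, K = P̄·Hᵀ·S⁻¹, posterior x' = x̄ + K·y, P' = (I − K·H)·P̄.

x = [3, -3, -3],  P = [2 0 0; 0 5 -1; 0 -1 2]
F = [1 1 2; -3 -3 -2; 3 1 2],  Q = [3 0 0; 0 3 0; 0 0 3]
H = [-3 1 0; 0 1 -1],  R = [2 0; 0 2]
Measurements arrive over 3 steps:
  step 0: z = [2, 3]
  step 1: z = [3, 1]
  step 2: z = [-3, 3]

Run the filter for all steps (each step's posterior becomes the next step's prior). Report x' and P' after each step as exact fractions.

step 0: x' = [71/1039, 26441/9351, 1808/3117], P' = [794/1039 1766/1039 1452/1039; 1766/1039 49112/9351 13274/3117; 1452/1039 13274/3117 5330/1039]
step 1: x' = [-278669141/225348673, -173313054/225348673, -405634157/225348673], P' = [102532789/225348673 173488767/225348673 109029533/225348673; 173488767/225348673 550635423/225348673 328763301/225348673; 109029533/225348673 328763301/225348673 511122893/225348673]
step 2: x' = [70844204708/68160461111, 84679746911/204481383333, -466069789910/204481383333], P' = [339402723713/749765072221 52102990441/68160461111 359746091497/749765072221; 52102990441/68160461111 496805033899/204481383333 296539974281/204481383333; 359746091497/749765072221 296539974281/204481383333 5085788968187/2249295216663]

step 0: x̄ = F·x = [-6, 6, 0]
step 0: P̄ = F·P·Fᵀ + Q = [14 -21 15; -21 62 -33; 15 -33 30]
step 0: y = z − H·x̄ = [-22, -3]
step 0: S = H·P̄·Hᵀ + R = [316 203; 203 160]
step 0: K = P̄·Hᵀ·S⁻¹ = [-308/1039 157/1039; 715/9351 4645/9351; 103/3117 -1358/3117]
step 0: x' = x̄ + K·y = [71/1039, 26441/9351, 1808/3117]
step 0: P' = (I − K·H)·P̄ = [794/1039 1766/1039 1452/1039; 1766/1039 49112/9351 13274/3117; 1452/1039 13274/3117 5330/1039]
step 1: x̄ = F·x = [37928/9351, -10232/1039, 39206/9351]
step 1: P̄ = F·P·Fᵀ + Q = [519539/9351 -97682/1039 589838/9351; -97682/1039 183003/1039 -118850/1039; 589838/9351 -118850/1039 744827/9351]
step 1: y = z − H·x̄ = [77975/3117, 140645/9351]
step 1: S = H·P̄·Hᵀ + R = [1290712/1039 2374535/3117; 2374535/3117 4549856/9351]
step 1: K = P̄·Hᵀ·S⁻¹ = [-67054800/225348673 32229617/225348673; 15084561/225348673 110936061/225348673; 837351/225348673 -91179796/225348673]
step 1: x' = x̄ + K·y = [-278669141/225348673, -173313054/225348673, -405634157/225348673]
step 1: P' = (I − K·H)·P̄ = [102532789/225348673 173488767/225348673 109029533/225348673; 173488767/225348673 550635423/225348673 328763301/225348673; 109029533/225348673 328763301/225348673 511122893/225348673]
step 2: x̄ = F·x = [-1263250509/225348673, 2167214899/225348673, -1820588791/225348673]
step 2: P̄ = F·P·Fᵀ + Q = [5471854673/225348673 -8547271482/225348673 5783969898/225348673; -8547271482/225348673 16975363313/225348673 -10639518950/225348673; 5783969898/225348673 -10639518950/225348673 7858308317/225348673]
step 2: y = z − H·x̄ = [-6633012445/225348673, -3311757671/225348673]
step 2: S = H·P̄·Hᵀ + R = [117956381608/225348673 70608606403/225348673; 70608606403/225348673 46563406876/225348673]
step 2: K = P̄·Hᵀ·S⁻¹ = [-222537638144/749765072221 106693401677/749765072221; 13939059965/204481383333 100132529809/204481383333; 12112446809/2249295216663 -911924625548/2249295216663]
step 2: x' = x̄ + K·y = [70844204708/68160461111, 84679746911/204481383333, -466069789910/204481383333]
step 2: P' = (I − K·H)·P̄ = [339402723713/749765072221 52102990441/68160461111 359746091497/749765072221; 52102990441/68160461111 496805033899/204481383333 296539974281/204481383333; 359746091497/749765072221 296539974281/204481383333 5085788968187/2249295216663]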